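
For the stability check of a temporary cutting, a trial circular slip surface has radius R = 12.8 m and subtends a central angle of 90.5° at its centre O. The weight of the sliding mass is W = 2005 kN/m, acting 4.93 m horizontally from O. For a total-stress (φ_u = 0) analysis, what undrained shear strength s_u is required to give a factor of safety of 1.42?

s_u = 54.2 kPa

FS = s_u·L_a·R / (W·d), so s_u = FS·W·d / (L_a·R).
Arc length L_a = R·θ = 12.8·(90.5°·π/180) = 12.8·1.5795 = 20.22 m
s_u = 1.42·2005·4.93 / (20.22·12.8) = 14036.2 / 258.79 = 54.24 kPa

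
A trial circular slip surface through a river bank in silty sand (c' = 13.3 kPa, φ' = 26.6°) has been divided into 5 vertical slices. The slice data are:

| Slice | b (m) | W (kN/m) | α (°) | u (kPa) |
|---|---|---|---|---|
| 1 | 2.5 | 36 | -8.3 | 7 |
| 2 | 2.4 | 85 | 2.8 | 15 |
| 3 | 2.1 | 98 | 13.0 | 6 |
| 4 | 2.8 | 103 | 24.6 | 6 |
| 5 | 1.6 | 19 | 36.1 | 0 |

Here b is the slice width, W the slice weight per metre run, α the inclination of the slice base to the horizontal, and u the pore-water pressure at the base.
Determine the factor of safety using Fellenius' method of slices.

FS = 3.75

Ordinary method of slices: FS = Σ[c'·Δl_i + (W_i cosα_i − u_i·Δl_i)·tanφ'] / Σ W_i sinα_i, with Δl_i = b_i / cosα_i.
Slice 1: Δl = 2.5/cos(-8.3°) = 2.526 m; N'_1 = 36·cos(-8.3°) − 7·2.526 = 17.9; c'Δl = 33.60; W sinα = -5.2
Slice 2: Δl = 2.4/cos2.8° = 2.403 m; N'_2 = 85·cos2.8° − 15·2.403 = 48.9; c'Δl = 31.96; W sinα = 4.2
Slice 3: Δl = 2.1/cos13.0° = 2.155 m; N'_3 = 98·cos13.0° − 6·2.155 = 82.6; c'Δl = 28.66; W sinα = 22.0
Slice 4: Δl = 2.8/cos24.6° = 3.080 m; N'_4 = 103·cos24.6° − 6·3.080 = 75.2; c'Δl = 40.96; W sinα = 42.9
Slice 5: Δl = 1.6/cos36.1° = 1.980 m; N'_5 = 19·cos36.1° − 0·1.980 = 15.4; c'Δl = 26.34; W sinα = 11.2
Σc'Δl = 161.5 kN/m; ΣN' = 239.9 kN/m; ΣW sinα = 75.1 kN/m
Resisting = 161.5 + 239.9·tan26.6° = 161.5 + 120.1 = 281.6 kN/m
FS = 281.6 / 75.1 = 3.752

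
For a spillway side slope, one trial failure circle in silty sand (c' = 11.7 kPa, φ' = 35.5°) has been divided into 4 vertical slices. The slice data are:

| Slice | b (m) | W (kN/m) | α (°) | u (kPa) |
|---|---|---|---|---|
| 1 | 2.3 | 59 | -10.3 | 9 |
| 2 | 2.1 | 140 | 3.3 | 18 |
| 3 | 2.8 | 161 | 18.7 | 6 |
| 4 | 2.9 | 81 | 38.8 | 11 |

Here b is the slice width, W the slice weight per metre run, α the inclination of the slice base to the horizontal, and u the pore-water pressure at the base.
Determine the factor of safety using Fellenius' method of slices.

Ordinary method of slices: FS = Σ[c'·Δl_i + (W_i cosα_i − u_i·Δl_i)·tanφ'] / Σ W_i sinα_i, with Δl_i = b_i / cosα_i.
Slice 1: Δl = 2.3/cos(-10.3°) = 2.338 m; N'_1 = 59·cos(-10.3°) − 9·2.338 = 37.0; c'Δl = 27.35; W sinα = -10.5
Slice 2: Δl = 2.1/cos3.3° = 2.103 m; N'_2 = 140·cos3.3° − 18·2.103 = 101.9; c'Δl = 24.61; W sinα = 8.1
Slice 3: Δl = 2.8/cos18.7° = 2.956 m; N'_3 = 161·cos18.7° − 6·2.956 = 134.8; c'Δl = 34.59; W sinα = 51.6
Slice 4: Δl = 2.9/cos38.8° = 3.721 m; N'_4 = 81·cos38.8° − 11·3.721 = 22.2; c'Δl = 43.54; W sinα = 50.8
Σc'Δl = 130.1 kN/m; ΣN' = 295.9 kN/m; ΣW sinα = 99.9 kN/m
Resisting = 130.1 + 295.9·tan35.5° = 130.1 + 211.0 = 341.1 kN/m
FS = 341.1 / 99.9 = 3.415

FS = 3.42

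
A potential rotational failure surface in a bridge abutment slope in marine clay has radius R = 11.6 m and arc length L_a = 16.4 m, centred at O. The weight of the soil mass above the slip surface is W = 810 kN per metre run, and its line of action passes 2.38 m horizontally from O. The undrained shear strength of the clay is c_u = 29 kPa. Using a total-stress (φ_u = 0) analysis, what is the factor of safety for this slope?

FS = 2.86

Taking moments about the centre O, the resisting moment is provided by the undrained shear strength acting along the arc:
M_R = c_u·L_a·R = 29·16.40·11.6 = 5517.0 kN·m/m
M_D = W·d = 810·2.38 = 1927.8 kN·m/m
FS = M_R / M_D = 5517.0 / 1927.8 = 2.862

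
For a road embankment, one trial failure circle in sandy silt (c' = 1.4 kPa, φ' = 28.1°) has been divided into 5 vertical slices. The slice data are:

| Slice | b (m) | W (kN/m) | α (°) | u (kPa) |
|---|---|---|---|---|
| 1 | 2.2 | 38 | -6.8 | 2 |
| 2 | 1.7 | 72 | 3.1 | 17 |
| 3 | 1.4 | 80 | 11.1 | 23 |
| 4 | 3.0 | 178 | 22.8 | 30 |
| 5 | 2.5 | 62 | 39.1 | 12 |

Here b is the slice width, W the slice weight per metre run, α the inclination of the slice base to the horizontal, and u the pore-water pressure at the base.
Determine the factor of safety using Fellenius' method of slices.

FS = 0.99

Ordinary method of slices: FS = Σ[c'·Δl_i + (W_i cosα_i − u_i·Δl_i)·tanφ'] / Σ W_i sinα_i, with Δl_i = b_i / cosα_i.
Slice 1: Δl = 2.2/cos(-6.8°) = 2.216 m; N'_1 = 38·cos(-6.8°) − 2·2.216 = 33.3; c'Δl = 3.10; W sinα = -4.5
Slice 2: Δl = 1.7/cos3.1° = 1.702 m; N'_2 = 72·cos3.1° − 17·1.702 = 43.0; c'Δl = 2.38; W sinα = 3.9
Slice 3: Δl = 1.4/cos11.1° = 1.427 m; N'_3 = 80·cos11.1° − 23·1.427 = 45.7; c'Δl = 2.00; W sinα = 15.4
Slice 4: Δl = 3.0/cos22.8° = 3.254 m; N'_4 = 178·cos22.8° − 30·3.254 = 66.5; c'Δl = 4.56; W sinα = 69.0
Slice 5: Δl = 2.5/cos39.1° = 3.221 m; N'_5 = 62·cos39.1° − 12·3.221 = 9.5; c'Δl = 4.51; W sinα = 39.1
Σc'Δl = 16.5 kN/m; ΣN' = 197.9 kN/m; ΣW sinα = 122.9 kN/m
Resisting = 16.5 + 197.9·tan28.1° = 16.5 + 105.6 = 122.2 kN/m
FS = 122.2 / 122.9 = 0.994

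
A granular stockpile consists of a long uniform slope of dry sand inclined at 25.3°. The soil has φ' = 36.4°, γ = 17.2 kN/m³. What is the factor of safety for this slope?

For a dry cohesionless infinite slope the factor of safety is FS = tanφ' / tanβ.
FS = tan36.4° / tan25.3° = 0.7373 / 0.4727 = 1.560

FS = 1.56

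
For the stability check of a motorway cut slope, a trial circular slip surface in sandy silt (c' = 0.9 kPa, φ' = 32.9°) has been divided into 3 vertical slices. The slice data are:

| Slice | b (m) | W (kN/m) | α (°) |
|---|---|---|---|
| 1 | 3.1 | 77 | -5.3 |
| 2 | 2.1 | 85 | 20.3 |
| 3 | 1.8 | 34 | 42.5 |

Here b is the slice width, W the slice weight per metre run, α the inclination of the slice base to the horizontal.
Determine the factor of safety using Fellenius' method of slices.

FS = 2.74

Ordinary method of slices: FS = Σ[c'·Δl_i + (W_i cosα_i)·tanφ'] / Σ W_i sinα_i, with Δl_i = b_i / cosα_i.
Slice 1: Δl = 3.1/cos(-5.3°) = 3.113 m; N'_1 = 77·cos(-5.3°) = 76.7; c'Δl = 2.80; W sinα = -7.1
Slice 2: Δl = 2.1/cos20.3° = 2.239 m; N'_2 = 85·cos20.3° = 79.7; c'Δl = 2.02; W sinα = 29.5
Slice 3: Δl = 1.8/cos42.5° = 2.441 m; N'_3 = 34·cos42.5° = 25.1; c'Δl = 2.20; W sinα = 23.0
Σc'Δl = 7.0 kN/m; ΣN' = 181.5 kN/m; ΣW sinα = 45.3 kN/m
Resisting = 7.0 + 181.5·tan32.9° = 7.0 + 117.4 = 124.4 kN/m
FS = 124.4 / 45.3 = 2.743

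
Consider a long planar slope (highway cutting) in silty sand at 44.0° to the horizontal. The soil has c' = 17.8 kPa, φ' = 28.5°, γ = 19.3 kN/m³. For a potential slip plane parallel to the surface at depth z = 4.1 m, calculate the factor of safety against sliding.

FS = 1.01

For an infinite slope with a slip plane parallel to the surface (no pore pressure): FS = [c' + γz cos²β tanφ'] / [γz sinβ cosβ].
γz = 19.3·4.1 = 79.13 kN/m²
Numerator = 17.8 + 79.13·cos²44.0°·tan28.5° = 17.8 + 79.13·0.5174·0.5430 = 40.032 kPa
Denominator = 79.13·sin44.0°·cos44.0° = 79.13·0.6947·0.7193 = 39.541 kPa
FS = 40.032 / 39.541 = 1.012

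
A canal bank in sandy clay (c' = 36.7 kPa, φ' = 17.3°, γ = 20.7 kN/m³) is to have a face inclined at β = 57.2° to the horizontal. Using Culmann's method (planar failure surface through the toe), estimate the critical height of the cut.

H_c = 24.44 m

Culmann's analysis gives the critical failure plane at α_cr = (β + φ')/2 = (57.2 + 17.3)/2 = 37.2°, and the critical height
H_c = (4c'/γ) · sinβ cosφ' / [1 − cos(β − φ')]
    = (4·36.7/20.7) · sin57.2°·cos17.3° / [1 − cos(39.9°)]
    = 7.092 · 0.8406·0.9548 / [1 − 0.7672]
    = 7.092 · 0.8025 / 0.2328
    = 24.44 m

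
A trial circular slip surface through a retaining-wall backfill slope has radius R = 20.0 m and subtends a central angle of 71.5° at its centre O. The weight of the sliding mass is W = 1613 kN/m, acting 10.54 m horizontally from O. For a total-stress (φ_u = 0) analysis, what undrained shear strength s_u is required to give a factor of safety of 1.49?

FS = s_u·L_a·R / (W·d), so s_u = FS·W·d / (L_a·R).
Arc length L_a = R·θ = 20.0·(71.5°·π/180) = 20.0·1.2479 = 24.96 m
s_u = 1.49·1613·10.54 / (24.96·20.0) = 25331.5 / 499.16 = 50.75 kPa

s_u = 50.7 kPa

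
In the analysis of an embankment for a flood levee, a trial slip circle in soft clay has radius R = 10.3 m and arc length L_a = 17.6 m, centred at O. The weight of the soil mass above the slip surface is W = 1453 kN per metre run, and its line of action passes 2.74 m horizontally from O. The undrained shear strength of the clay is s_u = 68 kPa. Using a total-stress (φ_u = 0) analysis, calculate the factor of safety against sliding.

FS = 3.10

Taking moments about the centre O, the resisting moment is provided by the undrained shear strength acting along the arc:
M_R = s_u·L_a·R = 68·17.60·10.3 = 12327.0 kN·m/m
M_D = W·d = 1453·2.74 = 3981.2 kN·m/m
FS = M_R / M_D = 12327.0 / 3981.2 = 3.096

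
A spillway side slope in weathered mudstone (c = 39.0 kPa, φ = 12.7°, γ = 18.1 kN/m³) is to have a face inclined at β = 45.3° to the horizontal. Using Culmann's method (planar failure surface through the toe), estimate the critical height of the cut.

Culmann's analysis gives the critical failure plane at α_cr = (β + φ)/2 = (45.3 + 12.7)/2 = 29.0°, and the critical height
H_c = (4c/γ) · sinβ cosφ / [1 − cos(β − φ)]
    = (4·39.0/18.1) · sin45.3°·cos12.7° / [1 − cos(32.6°)]
    = 8.619 · 0.7108·0.9755 / [1 − 0.8425]
    = 8.619 · 0.6934 / 0.1575
    = 37.93 m

H_c = 37.93 m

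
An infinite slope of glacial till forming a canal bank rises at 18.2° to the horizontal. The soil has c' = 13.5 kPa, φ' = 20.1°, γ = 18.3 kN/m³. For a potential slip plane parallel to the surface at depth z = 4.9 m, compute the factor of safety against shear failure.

For an infinite slope with a slip plane parallel to the surface (no pore pressure): FS = [c' + γz cos²β tanφ'] / [γz sinβ cosβ].
γz = 18.3·4.9 = 89.67 kN/m²
Numerator = 13.5 + 89.67·cos²18.2°·tan20.1° = 13.5 + 89.67·0.9024·0.3659 = 43.113 kPa
Denominator = 89.67·sin18.2°·cos18.2° = 89.67·0.3123·0.9500 = 26.606 kPa
FS = 43.113 / 26.606 = 1.620

FS = 1.62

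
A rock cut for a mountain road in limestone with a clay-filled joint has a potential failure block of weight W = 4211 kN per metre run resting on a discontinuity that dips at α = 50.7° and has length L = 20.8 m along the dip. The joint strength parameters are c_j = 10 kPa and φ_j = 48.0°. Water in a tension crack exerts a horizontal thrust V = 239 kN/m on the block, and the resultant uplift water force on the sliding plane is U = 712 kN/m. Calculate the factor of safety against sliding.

FS = 0.64

Resolving the block weight along and normal to the plane and applying the Mohr–Coulomb strength on the joint:
N' = W cosα − U − V sinα = 4211·cos50.7° − 712 − 239·sin50.7° = 1770.2 kN/m
Driving force T = W sinα + V cosα = 4211·sin50.7° + 239·cos50.7° = 3410.0 kN/m
Resisting force R = c_j·L + N'·tanφ_j = 10·20.8 + 1770.2·tan48.0° = 208.0 + 1966.0 = 2174.0 kN/m
FS = R / T = 2174.0 / 3410.0 = 0.638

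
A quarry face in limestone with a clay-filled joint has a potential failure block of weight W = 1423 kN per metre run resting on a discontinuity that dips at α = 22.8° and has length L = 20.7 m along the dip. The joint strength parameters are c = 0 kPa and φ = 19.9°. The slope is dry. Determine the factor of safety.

FS = 0.86

Resolving the block weight along and normal to the plane and applying the Mohr–Coulomb strength on the joint:
N' = W cosα = 1423·cos22.8° = 1311.8 kN/m
Driving force T = W sinα = 1423·sin22.8° = 551.4 kN/m
Resisting force R = c·L + N'·tanφ = 0·20.7 + 1311.8·tan19.9° = 0.0 + 474.9 = 474.9 kN/m
FS = R / T = 474.9 / 551.4 = 0.861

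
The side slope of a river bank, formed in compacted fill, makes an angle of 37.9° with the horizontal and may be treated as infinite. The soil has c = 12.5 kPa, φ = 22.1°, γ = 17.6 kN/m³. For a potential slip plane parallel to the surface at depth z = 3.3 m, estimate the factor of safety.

For an infinite slope with a slip plane parallel to the surface (no pore pressure): FS = [c + γz cos²β tanφ] / [γz sinβ cosβ].
γz = 17.6·3.3 = 58.08 kN/m²
Numerator = 12.5 + 58.08·cos²37.9°·tan22.1° = 12.5 + 58.08·0.6227·0.4061 = 27.185 kPa
Denominator = 58.08·sin37.9°·cos37.9° = 58.08·0.6143·0.7891 = 28.153 kPa
FS = 27.185 / 28.153 = 0.966

FS = 0.97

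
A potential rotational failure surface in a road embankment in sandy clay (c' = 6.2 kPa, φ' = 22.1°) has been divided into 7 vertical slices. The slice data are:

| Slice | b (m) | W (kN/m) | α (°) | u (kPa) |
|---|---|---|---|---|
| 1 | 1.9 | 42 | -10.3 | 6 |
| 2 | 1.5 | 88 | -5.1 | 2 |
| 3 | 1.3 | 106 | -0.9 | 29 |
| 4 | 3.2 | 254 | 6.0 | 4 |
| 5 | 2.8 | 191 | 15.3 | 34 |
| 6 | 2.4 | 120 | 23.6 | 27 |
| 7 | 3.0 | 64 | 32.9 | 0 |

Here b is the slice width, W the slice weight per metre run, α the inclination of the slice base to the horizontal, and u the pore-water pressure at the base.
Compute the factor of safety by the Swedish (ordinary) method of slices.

FS = 2.45

Ordinary method of slices: FS = Σ[c'·Δl_i + (W_i cosα_i − u_i·Δl_i)·tanφ'] / Σ W_i sinα_i, with Δl_i = b_i / cosα_i.
Slice 1: Δl = 1.9/cos(-10.3°) = 1.931 m; N'_1 = 42·cos(-10.3°) − 6·1.931 = 29.7; c'Δl = 11.97; W sinα = -7.5
Slice 2: Δl = 1.5/cos(-5.1°) = 1.506 m; N'_2 = 88·cos(-5.1°) − 2·1.506 = 84.6; c'Δl = 9.34; W sinα = -7.8
Slice 3: Δl = 1.3/cos(-0.9°) = 1.300 m; N'_3 = 106·cos(-0.9°) − 29·1.300 = 68.3; c'Δl = 8.06; W sinα = -1.7
Slice 4: Δl = 3.2/cos6.0° = 3.218 m; N'_4 = 254·cos6.0° − 4·3.218 = 239.7; c'Δl = 19.95; W sinα = 26.6
Slice 5: Δl = 2.8/cos15.3° = 2.903 m; N'_5 = 191·cos15.3° − 34·2.903 = 85.5; c'Δl = 18.00; W sinα = 50.4
Slice 6: Δl = 2.4/cos23.6° = 2.619 m; N'_6 = 120·cos23.6° − 27·2.619 = 39.2; c'Δl = 16.24; W sinα = 48.0
Slice 7: Δl = 3.0/cos32.9° = 3.573 m; N'_7 = 64·cos32.9° − 0·3.573 = 53.7; c'Δl = 22.15; W sinα = 34.8
Σc'Δl = 105.7 kN/m; ΣN' = 600.9 kN/m; ΣW sinα = 142.8 kN/m
Resisting = 105.7 + 600.9·tan22.1° = 105.7 + 244.0 = 349.7 kN/m
FS = 349.7 / 142.8 = 2.450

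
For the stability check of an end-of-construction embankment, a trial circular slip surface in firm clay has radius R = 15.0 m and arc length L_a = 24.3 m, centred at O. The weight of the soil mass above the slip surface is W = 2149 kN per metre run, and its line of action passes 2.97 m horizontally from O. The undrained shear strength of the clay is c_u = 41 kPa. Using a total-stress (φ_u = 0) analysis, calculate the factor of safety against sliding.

Taking moments about the centre O, the resisting moment is provided by the undrained shear strength acting along the arc:
M_R = c_u·L_a·R = 41·24.30·15.0 = 14944.5 kN·m/m
M_D = W·d = 2149·2.97 = 6382.5 kN·m/m
FS = M_R / M_D = 14944.5 / 6382.5 = 2.341

FS = 2.34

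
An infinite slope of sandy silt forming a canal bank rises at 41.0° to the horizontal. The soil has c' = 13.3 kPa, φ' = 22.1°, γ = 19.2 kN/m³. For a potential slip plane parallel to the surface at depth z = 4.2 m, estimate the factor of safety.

For an infinite slope with a slip plane parallel to the surface (no pore pressure): FS = [c' + γz cos²β tanφ'] / [γz sinβ cosβ].
γz = 19.2·4.2 = 80.64 kN/m²
Numerator = 13.3 + 80.64·cos²41.0°·tan22.1° = 13.3 + 80.64·0.5696·0.4061 = 31.951 kPa
Denominator = 80.64·sin41.0°·cos41.0° = 80.64·0.6561·0.7547 = 39.928 kPa
FS = 31.951 / 39.928 = 0.800

FS = 0.80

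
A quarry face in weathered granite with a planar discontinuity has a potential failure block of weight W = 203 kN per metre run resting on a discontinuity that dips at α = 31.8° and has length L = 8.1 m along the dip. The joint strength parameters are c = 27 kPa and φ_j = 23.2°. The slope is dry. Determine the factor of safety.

FS = 2.74

Resolving the block weight along and normal to the plane and applying the Mohr–Coulomb strength on the joint:
N' = W cosα = 203·cos31.8° = 172.5 kN/m
Driving force T = W sinα = 203·sin31.8° = 107.0 kN/m
Resisting force R = c·L + N'·tanφ_j = 27·8.1 + 172.5·tan23.2° = 218.7 + 73.9 = 292.6 kN/m
FS = R / T = 292.6 / 107.0 = 2.736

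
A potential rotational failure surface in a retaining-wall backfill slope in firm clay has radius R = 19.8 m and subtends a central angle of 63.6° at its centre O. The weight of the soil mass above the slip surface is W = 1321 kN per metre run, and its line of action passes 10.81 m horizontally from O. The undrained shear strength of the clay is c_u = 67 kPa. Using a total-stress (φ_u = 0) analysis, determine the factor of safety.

FS = 2.04

Taking moments about the centre O, the resisting moment is provided by the undrained shear strength acting along the arc:
Arc length L_a = R·θ = 19.8·(63.6°·π/180) = 19.8·1.1100 = 21.98 m
M_R = c_u·L_a·R = 67·21.98·19.8 = 29156.8 kN·m/m
M_D = W·d = 1321·10.81 = 14280.0 kN·m/m
FS = M_R / M_D = 29156.8 / 14280.0 = 2.042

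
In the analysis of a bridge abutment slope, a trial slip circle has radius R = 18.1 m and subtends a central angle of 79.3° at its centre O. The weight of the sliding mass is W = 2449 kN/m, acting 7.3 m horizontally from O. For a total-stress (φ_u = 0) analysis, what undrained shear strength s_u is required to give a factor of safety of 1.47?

s_u = 58.0 kPa

FS = s_u·L_a·R / (W·d), so s_u = FS·W·d / (L_a·R).
Arc length L_a = R·θ = 18.1·(79.3°·π/180) = 18.1·1.3840 = 25.05 m
s_u = 1.47·2449·7.3 / (25.05·18.1) = 26280.2 / 453.43 = 57.96 kPa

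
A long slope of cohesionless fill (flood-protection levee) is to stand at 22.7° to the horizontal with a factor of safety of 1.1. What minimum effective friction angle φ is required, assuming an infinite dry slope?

FS = tanφ/tanβ ⇒ tanφ = FS · tanβ = 1.1 · tan22.7° = 0.4601
φ = arctan(0.4601) = 24.71°

φ = 24.7°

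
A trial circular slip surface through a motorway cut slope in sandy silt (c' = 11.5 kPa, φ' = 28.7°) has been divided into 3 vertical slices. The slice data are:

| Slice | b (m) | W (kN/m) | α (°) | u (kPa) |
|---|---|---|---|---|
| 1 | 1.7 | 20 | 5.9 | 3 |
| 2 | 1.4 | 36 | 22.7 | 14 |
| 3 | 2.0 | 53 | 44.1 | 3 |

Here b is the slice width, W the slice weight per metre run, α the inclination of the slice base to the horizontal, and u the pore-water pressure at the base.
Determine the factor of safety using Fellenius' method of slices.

Ordinary method of slices: FS = Σ[c'·Δl_i + (W_i cosα_i − u_i·Δl_i)·tanφ'] / Σ W_i sinα_i, with Δl_i = b_i / cosα_i.
Slice 1: Δl = 1.7/cos5.9° = 1.709 m; N'_1 = 20·cos5.9° − 3·1.709 = 14.8; c'Δl = 19.65; W sinα = 2.1
Slice 2: Δl = 1.4/cos22.7° = 1.518 m; N'_2 = 36·cos22.7° − 14·1.518 = 12.0; c'Δl = 17.45; W sinα = 13.9
Slice 3: Δl = 2.0/cos44.1° = 2.785 m; N'_3 = 53·cos44.1° − 3·2.785 = 29.7; c'Δl = 32.03; W sinα = 36.9
Σc'Δl = 69.1 kN/m; ΣN' = 56.4 kN/m; ΣW sinα = 52.8 kN/m
Resisting = 69.1 + 56.4·tan28.7° = 69.1 + 30.9 = 100.0 kN/m
FS = 100.0 / 52.8 = 1.893

FS = 1.89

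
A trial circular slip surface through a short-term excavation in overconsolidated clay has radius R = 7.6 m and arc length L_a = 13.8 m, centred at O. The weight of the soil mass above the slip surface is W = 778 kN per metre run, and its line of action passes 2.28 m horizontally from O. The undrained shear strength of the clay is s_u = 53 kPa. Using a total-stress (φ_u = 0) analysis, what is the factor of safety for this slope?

Taking moments about the centre O, the resisting moment is provided by the undrained shear strength acting along the arc:
M_R = s_u·L_a·R = 53·13.80·7.6 = 5558.6 kN·m/m
M_D = W·d = 778·2.28 = 1773.8 kN·m/m
FS = M_R / M_D = 5558.6 / 1773.8 = 3.134

FS = 3.13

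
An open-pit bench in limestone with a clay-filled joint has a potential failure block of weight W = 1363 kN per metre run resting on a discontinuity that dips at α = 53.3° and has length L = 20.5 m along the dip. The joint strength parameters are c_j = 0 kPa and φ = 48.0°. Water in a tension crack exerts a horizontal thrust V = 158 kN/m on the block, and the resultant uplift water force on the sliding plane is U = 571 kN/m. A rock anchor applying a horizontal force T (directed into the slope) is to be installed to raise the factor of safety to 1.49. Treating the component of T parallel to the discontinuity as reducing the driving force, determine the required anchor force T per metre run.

Resolving forces along and normal to the sliding plane, with the horizontal anchor force T adding T·sinα to the effective normal force and T·cosα acting up the plane against the driving force:
FS = [c_jL + (W cosα − U − V sinα + T sinα) tanφ] / [W sinα + V cosα − T cosα]
Without the anchor: N' = 116.9 kN/m, driving T_d = 1187.2 kN/m, resisting R = 0·20.5 + 116.9·tan48.0° = 129.8 kN/m, FS = 0.11.
Setting FS = 1.49 and solving for T:
1.49·(1187.2 − T cos53.3°) = 129.8 + T sin53.3°·tan48.0°
T·(sin53.3°·tan48.0° + 1.49·cos53.3°) = 1.49·1187.2 − 129.8
T·(0.8018·1.1106 + 1.49·0.5976) = 1769.0 − 129.8 = 1639.2
T·1.7809 = 1639.2
T = 920.4 kN/m

T = 920 kN/m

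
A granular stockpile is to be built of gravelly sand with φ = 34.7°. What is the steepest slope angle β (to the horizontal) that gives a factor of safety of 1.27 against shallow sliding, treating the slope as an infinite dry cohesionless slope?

For an infinite dry cohesionless slope FS = tanφ/tanβ, so tanβ = tanφ / FS.
tanβ = tan34.7° / 1.27 = 0.6924 / 1.27 = 0.5452
β = arctan(0.5452) = 28.60°

β = 28.6°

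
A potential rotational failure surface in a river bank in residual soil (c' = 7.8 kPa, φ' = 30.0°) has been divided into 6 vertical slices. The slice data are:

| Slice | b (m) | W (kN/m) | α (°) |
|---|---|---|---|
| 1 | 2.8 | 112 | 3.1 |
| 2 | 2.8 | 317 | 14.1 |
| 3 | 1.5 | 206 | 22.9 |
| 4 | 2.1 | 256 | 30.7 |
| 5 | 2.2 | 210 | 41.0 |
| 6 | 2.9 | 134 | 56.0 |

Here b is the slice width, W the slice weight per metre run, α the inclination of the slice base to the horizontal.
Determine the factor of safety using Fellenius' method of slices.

Ordinary method of slices: FS = Σ[c'·Δl_i + (W_i cosα_i)·tanφ'] / Σ W_i sinα_i, with Δl_i = b_i / cosα_i.
Slice 1: Δl = 2.8/cos3.1° = 2.804 m; N'_1 = 112·cos3.1° = 111.8; c'Δl = 21.87; W sinα = 6.1
Slice 2: Δl = 2.8/cos14.1° = 2.887 m; N'_2 = 317·cos14.1° = 307.4; c'Δl = 22.52; W sinα = 77.2
Slice 3: Δl = 1.5/cos22.9° = 1.628 m; N'_3 = 206·cos22.9° = 189.8; c'Δl = 12.70; W sinα = 80.2
Slice 4: Δl = 2.1/cos30.7° = 2.442 m; N'_4 = 256·cos30.7° = 220.1; c'Δl = 19.05; W sinα = 130.7
Slice 5: Δl = 2.2/cos41.0° = 2.915 m; N'_5 = 210·cos41.0° = 158.5; c'Δl = 22.74; W sinα = 137.8
Slice 6: Δl = 2.9/cos56.0° = 5.186 m; N'_6 = 134·cos56.0° = 74.9; c'Δl = 40.45; W sinα = 111.1
Σc'Δl = 139.3 kN/m; ΣN' = 1062.6 kN/m; ΣW sinα = 543.0 kN/m
Resisting = 139.3 + 1062.6·tan30.0° = 139.3 + 613.5 = 752.8 kN/m
FS = 752.8 / 543.0 = 1.386

FS = 1.39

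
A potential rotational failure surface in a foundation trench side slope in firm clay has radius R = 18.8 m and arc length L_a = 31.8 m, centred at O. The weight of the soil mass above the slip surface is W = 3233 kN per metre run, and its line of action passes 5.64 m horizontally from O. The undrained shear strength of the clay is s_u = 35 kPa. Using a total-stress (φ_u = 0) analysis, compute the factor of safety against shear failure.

FS = 1.15

Taking moments about the centre O, the resisting moment is provided by the undrained shear strength acting along the arc:
M_R = s_u·L_a·R = 35·31.80·18.8 = 20924.4 kN·m/m
M_D = W·d = 3233·5.64 = 18234.1 kN·m/m
FS = M_R / M_D = 20924.4 / 18234.1 = 1.148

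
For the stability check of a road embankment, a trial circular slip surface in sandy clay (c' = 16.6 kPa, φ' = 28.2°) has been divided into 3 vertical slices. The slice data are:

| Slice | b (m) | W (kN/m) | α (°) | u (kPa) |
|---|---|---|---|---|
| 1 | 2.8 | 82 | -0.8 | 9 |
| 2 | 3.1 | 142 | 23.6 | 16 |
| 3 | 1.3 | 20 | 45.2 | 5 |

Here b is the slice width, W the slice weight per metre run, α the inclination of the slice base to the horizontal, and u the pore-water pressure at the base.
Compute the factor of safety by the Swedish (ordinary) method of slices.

Ordinary method of slices: FS = Σ[c'·Δl_i + (W_i cosα_i − u_i·Δl_i)·tanφ'] / Σ W_i sinα_i, with Δl_i = b_i / cosα_i.
Slice 1: Δl = 2.8/cos(-0.8°) = 2.800 m; N'_1 = 82·cos(-0.8°) − 9·2.800 = 56.8; c'Δl = 46.48; W sinα = -1.1
Slice 2: Δl = 3.1/cos23.6° = 3.383 m; N'_2 = 142·cos23.6° − 16·3.383 = 76.0; c'Δl = 56.16; W sinα = 56.8
Slice 3: Δl = 1.3/cos45.2° = 1.845 m; N'_3 = 20·cos45.2° − 5·1.845 = 4.9; c'Δl = 30.63; W sinα = 14.2
Σc'Δl = 133.3 kN/m; ΣN' = 137.7 kN/m; ΣW sinα = 69.9 kN/m
Resisting = 133.3 + 137.7·tan28.2° = 133.3 + 73.8 = 207.1 kN/m
FS = 207.1 / 69.9 = 2.963

FS = 2.96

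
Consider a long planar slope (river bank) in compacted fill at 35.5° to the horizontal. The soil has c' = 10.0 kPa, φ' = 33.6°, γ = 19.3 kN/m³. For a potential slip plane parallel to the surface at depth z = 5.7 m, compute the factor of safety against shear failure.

For an infinite slope with a slip plane parallel to the surface (no pore pressure): FS = [c' + γz cos²β tanφ'] / [γz sinβ cosβ].
γz = 19.3·5.7 = 110.01 kN/m²
Numerator = 10.0 + 110.01·cos²35.5°·tan33.6° = 10.0 + 110.01·0.6628·0.6644 = 58.443 kPa
Denominator = 110.01·sin35.5°·cos35.5° = 110.01·0.5807·0.8141 = 52.008 kPa
FS = 58.443 / 52.008 = 1.124

FS = 1.12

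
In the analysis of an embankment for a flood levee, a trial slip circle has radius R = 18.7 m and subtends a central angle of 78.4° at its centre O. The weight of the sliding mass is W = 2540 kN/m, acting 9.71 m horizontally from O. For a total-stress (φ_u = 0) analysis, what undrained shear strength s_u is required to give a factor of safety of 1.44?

FS = s_u·L_a·R / (W·d), so s_u = FS·W·d / (L_a·R).
Arc length L_a = R·θ = 18.7·(78.4°·π/180) = 18.7·1.3683 = 25.59 m
s_u = 1.44·2540·9.71 / (25.59·18.7) = 35515.3 / 478.49 = 74.22 kPa

s_u = 74.2 kPa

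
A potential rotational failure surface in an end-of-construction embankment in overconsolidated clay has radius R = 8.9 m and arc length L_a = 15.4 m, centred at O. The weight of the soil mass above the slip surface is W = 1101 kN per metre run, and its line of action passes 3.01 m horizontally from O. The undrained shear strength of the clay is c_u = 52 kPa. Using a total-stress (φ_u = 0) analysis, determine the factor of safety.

Taking moments about the centre O, the resisting moment is provided by the undrained shear strength acting along the arc:
M_R = c_u·L_a·R = 52·15.40·8.9 = 7127.1 kN·m/m
M_D = W·d = 1101·3.01 = 3314.0 kN·m/m
FS = M_R / M_D = 7127.1 / 3314.0 = 2.151

FS = 2.15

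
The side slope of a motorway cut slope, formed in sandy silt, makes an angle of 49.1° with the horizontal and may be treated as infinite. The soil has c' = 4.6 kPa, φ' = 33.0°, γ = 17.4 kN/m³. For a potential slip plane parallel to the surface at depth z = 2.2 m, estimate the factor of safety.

For an infinite slope with a slip plane parallel to the surface (no pore pressure): FS = [c' + γz cos²β tanφ'] / [γz sinβ cosβ].
γz = 17.4·2.2 = 38.28 kN/m²
Numerator = 4.6 + 38.28·cos²49.1°·tan33.0° = 4.6 + 38.28·0.4287·0.6494 = 15.257 kPa
Denominator = 38.28·sin49.1°·cos49.1° = 38.28·0.7559·0.6547 = 18.944 kPa
FS = 15.257 / 18.944 = 0.805

FS = 0.81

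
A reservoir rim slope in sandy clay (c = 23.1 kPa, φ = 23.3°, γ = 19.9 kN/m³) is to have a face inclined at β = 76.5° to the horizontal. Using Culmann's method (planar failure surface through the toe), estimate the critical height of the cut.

Culmann's analysis gives the critical failure plane at α_cr = (β + φ)/2 = (76.5 + 23.3)/2 = 49.9°, and the critical height
H_c = (4c/γ) · sinβ cosφ / [1 − cos(β − φ)]
    = (4·23.1/19.9) · sin76.5°·cos23.3° / [1 − cos(53.2°)]
    = 4.643 · 0.9724·0.9184 / [1 − 0.5990]
    = 4.643 · 0.8931 / 0.4010
    = 10.34 m

H_c = 10.34 m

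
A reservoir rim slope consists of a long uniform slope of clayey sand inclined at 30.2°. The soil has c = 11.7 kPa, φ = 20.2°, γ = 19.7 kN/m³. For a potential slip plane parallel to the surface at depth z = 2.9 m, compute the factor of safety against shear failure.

For an infinite slope with a slip plane parallel to the surface (no pore pressure): FS = [c + γz cos²β tanφ] / [γz sinβ cosβ].
γz = 19.7·2.9 = 57.13 kN/m²
Numerator = 11.7 + 57.13·cos²30.2°·tan20.2° = 11.7 + 57.13·0.7470·0.3679 = 27.401 kPa
Denominator = 57.13·sin30.2°·cos30.2° = 57.13·0.5030·0.8643 = 24.837 kPa
FS = 27.401 / 24.837 = 1.103

FS = 1.10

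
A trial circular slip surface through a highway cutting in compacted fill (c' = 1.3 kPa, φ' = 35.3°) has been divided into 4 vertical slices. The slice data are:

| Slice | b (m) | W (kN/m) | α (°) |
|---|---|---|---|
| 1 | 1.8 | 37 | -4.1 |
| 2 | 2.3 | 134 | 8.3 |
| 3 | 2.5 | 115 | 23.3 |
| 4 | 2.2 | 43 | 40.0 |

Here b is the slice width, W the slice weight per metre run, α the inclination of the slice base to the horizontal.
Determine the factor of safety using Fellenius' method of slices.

FS = 2.57

Ordinary method of slices: FS = Σ[c'·Δl_i + (W_i cosα_i)·tanφ'] / Σ W_i sinα_i, with Δl_i = b_i / cosα_i.
Slice 1: Δl = 1.8/cos(-4.1°) = 1.805 m; N'_1 = 37·cos(-4.1°) = 36.9; c'Δl = 2.35; W sinα = -2.6
Slice 2: Δl = 2.3/cos8.3° = 2.324 m; N'_2 = 134·cos8.3° = 132.6; c'Δl = 3.02; W sinα = 19.3
Slice 3: Δl = 2.5/cos23.3° = 2.722 m; N'_3 = 115·cos23.3° = 105.6; c'Δl = 3.54; W sinα = 45.5
Slice 4: Δl = 2.2/cos40.0° = 2.872 m; N'_4 = 43·cos40.0° = 32.9; c'Δl = 3.73; W sinα = 27.6
Σc'Δl = 12.6 kN/m; ΣN' = 308.1 kN/m; ΣW sinα = 89.8 kN/m
Resisting = 12.6 + 308.1·tan35.3° = 12.6 + 218.1 = 230.8 kN/m
FS = 230.8 / 89.8 = 2.569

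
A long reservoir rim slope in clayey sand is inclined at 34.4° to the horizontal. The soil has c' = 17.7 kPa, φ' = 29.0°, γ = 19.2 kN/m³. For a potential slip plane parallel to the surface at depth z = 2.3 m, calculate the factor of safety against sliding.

For an infinite slope with a slip plane parallel to the surface (no pore pressure): FS = [c' + γz cos²β tanφ'] / [γz sinβ cosβ].
γz = 19.2·2.3 = 44.16 kN/m²
Numerator = 17.7 + 44.16·cos²34.4°·tan29.0° = 17.7 + 44.16·0.6808·0.5543 = 34.365 kPa
Denominator = 44.16·sin34.4°·cos34.4° = 44.16·0.5650·0.8251 = 20.586 kPa
FS = 34.365 / 20.586 = 1.669

FS = 1.67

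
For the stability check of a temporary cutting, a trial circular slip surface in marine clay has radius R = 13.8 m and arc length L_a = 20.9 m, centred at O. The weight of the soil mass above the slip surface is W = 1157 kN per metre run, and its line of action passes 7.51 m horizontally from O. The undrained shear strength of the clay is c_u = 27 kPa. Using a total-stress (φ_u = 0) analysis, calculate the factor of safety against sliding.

FS = 0.90

Taking moments about the centre O, the resisting moment is provided by the undrained shear strength acting along the arc:
M_R = c_u·L_a·R = 27·20.90·13.8 = 7787.3 kN·m/m
M_D = W·d = 1157·7.51 = 8689.1 kN·m/m
FS = M_R / M_D = 7787.3 / 8689.1 = 0.896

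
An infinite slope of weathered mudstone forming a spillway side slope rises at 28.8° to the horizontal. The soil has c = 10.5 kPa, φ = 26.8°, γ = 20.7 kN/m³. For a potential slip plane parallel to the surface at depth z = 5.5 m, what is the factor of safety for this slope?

FS = 1.14

For an infinite slope with a slip plane parallel to the surface (no pore pressure): FS = [c + γz cos²β tanφ] / [γz sinβ cosβ].
γz = 20.7·5.5 = 113.85 kN/m²
Numerator = 10.5 + 113.85·cos²28.8°·tan26.8° = 10.5 + 113.85·0.7679·0.5051 = 54.663 kPa
Denominator = 113.85·sin28.8°·cos28.8° = 113.85·0.4818·0.8763 = 48.063 kPa
FS = 54.663 / 48.063 = 1.137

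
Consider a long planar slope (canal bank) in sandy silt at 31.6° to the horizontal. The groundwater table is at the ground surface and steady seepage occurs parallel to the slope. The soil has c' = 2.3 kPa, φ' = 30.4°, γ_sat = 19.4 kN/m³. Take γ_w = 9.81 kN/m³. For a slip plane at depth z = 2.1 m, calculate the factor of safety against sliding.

With seepage parallel to the slope and the water table at the surface, the effective normal stress on the slip plane uses the buoyant unit weight γ' = γ_sat − γ_w while the driving shear stress uses γ_sat:
FS = [c' + γ' z cos²β tanφ'] / [γ_sat z sinβ cosβ]
γ' = 19.4 − 9.81 = 9.59 kN/m³
Numerator = 2.3 + 9.59·2.1·cos²31.6°·tan30.4° = 2.3 + 9.59·2.1·0.7254·0.5867 = 10.871 kPa
Denominator = 19.4·2.1·sin31.6°·cos31.6° = 19.4·2.1·0.5240·0.8517 = 18.182 kPa
FS = 10.871 / 18.182 = 0.598

FS = 0.60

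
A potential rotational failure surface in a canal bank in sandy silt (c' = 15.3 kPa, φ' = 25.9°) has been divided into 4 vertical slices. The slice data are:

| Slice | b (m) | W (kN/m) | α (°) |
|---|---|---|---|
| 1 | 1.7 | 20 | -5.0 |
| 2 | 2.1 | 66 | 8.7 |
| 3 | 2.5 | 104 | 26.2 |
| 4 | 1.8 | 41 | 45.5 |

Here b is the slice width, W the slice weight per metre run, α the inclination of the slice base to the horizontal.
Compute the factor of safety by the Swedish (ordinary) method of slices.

Ordinary method of slices: FS = Σ[c'·Δl_i + (W_i cosα_i)·tanφ'] / Σ W_i sinα_i, with Δl_i = b_i / cosα_i.
Slice 1: Δl = 1.7/cos(-5.0°) = 1.706 m; N'_1 = 20·cos(-5.0°) = 19.9; c'Δl = 26.11; W sinα = -1.7
Slice 2: Δl = 2.1/cos8.7° = 2.124 m; N'_2 = 66·cos8.7° = 65.2; c'Δl = 32.50; W sinα = 10.0
Slice 3: Δl = 2.5/cos26.2° = 2.786 m; N'_3 = 104·cos26.2° = 93.3; c'Δl = 42.63; W sinα = 45.9
Slice 4: Δl = 1.8/cos45.5° = 2.568 m; N'_4 = 41·cos45.5° = 28.7; c'Δl = 39.29; W sinα = 29.2
Σc'Δl = 140.5 kN/m; ΣN' = 207.2 kN/m; ΣW sinα = 83.4 kN/m
Resisting = 140.5 + 207.2·tan25.9° = 140.5 + 100.6 = 241.2 kN/m
FS = 241.2 / 83.4 = 2.892

FS = 2.89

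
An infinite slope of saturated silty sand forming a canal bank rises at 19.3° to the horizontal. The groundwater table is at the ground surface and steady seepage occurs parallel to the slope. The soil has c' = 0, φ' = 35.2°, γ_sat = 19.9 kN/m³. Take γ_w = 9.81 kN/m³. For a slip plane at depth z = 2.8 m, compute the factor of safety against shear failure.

FS = 1.02

With seepage parallel to the slope and the water table at the surface, the effective normal stress on the slip plane uses the buoyant unit weight γ' = γ_sat − γ_w while the driving shear stress uses γ_sat:
FS = [c' + γ' z cos²β tanφ'] / [γ_sat z sinβ cosβ]
(For c' = 0 this reduces to FS = (γ'/γ_sat)·tanφ'/tanβ.)
γ' = 19.9 − 9.81 = 10.09 kN/m³
Numerator = 0.0 + 10.09·2.8·cos²19.3°·tan35.2° = 0.0 + 10.09·2.8·0.8908·0.7054 = 17.752 kPa
Denominator = 19.9·2.8·sin19.3°·cos19.3° = 19.9·2.8·0.3305·0.9438 = 17.381 kPa
FS = 17.752 / 17.381 = 1.021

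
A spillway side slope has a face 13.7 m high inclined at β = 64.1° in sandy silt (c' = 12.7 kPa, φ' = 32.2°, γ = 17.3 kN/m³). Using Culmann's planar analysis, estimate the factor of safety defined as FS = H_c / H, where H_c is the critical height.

FS = 1.08

H_c = (4c'/γ) · sinβ cosφ' / [1 − cos(β − φ')]
    = (4·12.7/17.3) · sin64.1°·cos32.2° / [1 − cos31.9°]
    = 2.936 · 0.7612 / 0.1510 = 14.80 m
FS = H_c / H = 14.80 / 13.7 = 1.080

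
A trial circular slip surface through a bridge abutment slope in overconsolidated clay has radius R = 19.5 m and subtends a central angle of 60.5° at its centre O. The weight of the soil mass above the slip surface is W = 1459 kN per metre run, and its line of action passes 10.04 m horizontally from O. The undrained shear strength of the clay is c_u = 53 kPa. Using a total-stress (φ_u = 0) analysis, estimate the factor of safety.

Taking moments about the centre O, the resisting moment is provided by the undrained shear strength acting along the arc:
Arc length L_a = R·θ = 19.5·(60.5°·π/180) = 19.5·1.0559 = 20.59 m
M_R = c_u·L_a·R = 53·20.59·19.5 = 21280.3 kN·m/m
M_D = W·d = 1459·10.04 = 14648.4 kN·m/m
FS = M_R / M_D = 21280.3 / 14648.4 = 1.453

FS = 1.45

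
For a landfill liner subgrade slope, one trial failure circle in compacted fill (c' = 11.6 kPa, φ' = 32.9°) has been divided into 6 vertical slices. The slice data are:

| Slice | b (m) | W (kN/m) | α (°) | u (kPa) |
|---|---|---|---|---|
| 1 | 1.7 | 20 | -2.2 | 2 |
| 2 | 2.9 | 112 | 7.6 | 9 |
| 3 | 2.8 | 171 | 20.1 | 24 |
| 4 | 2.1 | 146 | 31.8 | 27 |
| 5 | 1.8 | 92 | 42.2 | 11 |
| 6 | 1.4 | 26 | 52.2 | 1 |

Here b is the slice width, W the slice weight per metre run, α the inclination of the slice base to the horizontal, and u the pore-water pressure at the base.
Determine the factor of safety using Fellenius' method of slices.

Ordinary method of slices: FS = Σ[c'·Δl_i + (W_i cosα_i − u_i·Δl_i)·tanφ'] / Σ W_i sinα_i, with Δl_i = b_i / cosα_i.
Slice 1: Δl = 1.7/cos(-2.2°) = 1.701 m; N'_1 = 20·cos(-2.2°) − 2·1.701 = 16.6; c'Δl = 19.73; W sinα = -0.8
Slice 2: Δl = 2.9/cos7.6° = 2.926 m; N'_2 = 112·cos7.6° − 9·2.926 = 84.7; c'Δl = 33.94; W sinα = 14.8
Slice 3: Δl = 2.8/cos20.1° = 2.982 m; N'_3 = 171·cos20.1° − 24·2.982 = 89.0; c'Δl = 34.59; W sinα = 58.8
Slice 4: Δl = 2.1/cos31.8° = 2.471 m; N'_4 = 146·cos31.8° − 27·2.471 = 57.4; c'Δl = 28.66; W sinα = 76.9
Slice 5: Δl = 1.8/cos42.2° = 2.430 m; N'_5 = 92·cos42.2° − 11·2.430 = 41.4; c'Δl = 28.19; W sinα = 61.8
Slice 6: Δl = 1.4/cos52.2° = 2.284 m; N'_6 = 26·cos52.2° − 1·2.284 = 13.7; c'Δl = 26.50; W sinα = 20.5
Σc'Δl = 171.6 kN/m; ΣN' = 302.7 kN/m; ΣW sinα = 232.1 kN/m
Resisting = 171.6 + 302.7·tan32.9° = 171.6 + 195.9 = 367.5 kN/m
FS = 367.5 / 232.1 = 1.583

FS = 1.58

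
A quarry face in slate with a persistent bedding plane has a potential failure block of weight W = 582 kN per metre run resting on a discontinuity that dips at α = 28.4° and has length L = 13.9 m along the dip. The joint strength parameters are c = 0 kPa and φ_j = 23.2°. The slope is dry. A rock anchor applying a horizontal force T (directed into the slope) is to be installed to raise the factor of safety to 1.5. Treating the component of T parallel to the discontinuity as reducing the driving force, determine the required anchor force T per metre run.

T = 129 kN/m

Resolving forces along and normal to the sliding plane, with the horizontal anchor force T adding T·sinα to the effective normal force and T·cosα acting up the plane against the driving force:
FS = [cL + (W cosα + T sinα) tanφ_j] / [W sinα − T cosα]
Without the anchor: N' = 512.0 kN/m, driving T_d = 276.8 kN/m, resisting R = 0·13.9 + 512.0·tan23.2° = 219.4 kN/m, FS = 0.79.
Setting FS = 1.5 and solving for T:
1.5·(276.8 − T cos28.4°) = 219.4 + T sin28.4°·tan23.2°
T·(sin28.4°·tan23.2° + 1.5·cos28.4°) = 1.5·276.8 − 219.4
T·(0.4756·0.4286 + 1.5·0.8796) = 415.2 − 219.4 = 195.8
T·1.5233 = 195.8
T = 128.5 kN/m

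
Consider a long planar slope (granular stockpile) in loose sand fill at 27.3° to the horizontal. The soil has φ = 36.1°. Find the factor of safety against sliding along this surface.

FS = 1.41

For a dry cohesionless infinite slope the factor of safety is FS = tanφ / tanβ.
FS = tan36.1° / tan27.3° = 0.7292 / 0.5161 = 1.413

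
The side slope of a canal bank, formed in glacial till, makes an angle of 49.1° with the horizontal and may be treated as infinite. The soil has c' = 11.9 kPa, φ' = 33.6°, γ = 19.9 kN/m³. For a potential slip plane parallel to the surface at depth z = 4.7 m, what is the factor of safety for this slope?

For an infinite slope with a slip plane parallel to the surface (no pore pressure): FS = [c' + γz cos²β tanφ'] / [γz sinβ cosβ].
γz = 19.9·4.7 = 93.53 kN/m²
Numerator = 11.9 + 93.53·cos²49.1°·tan33.6° = 11.9 + 93.53·0.4287·0.6644 = 38.539 kPa
Denominator = 93.53·sin49.1°·cos49.1° = 93.53·0.7559·0.6547 = 46.287 kPa
FS = 38.539 / 46.287 = 0.833

FS = 0.83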